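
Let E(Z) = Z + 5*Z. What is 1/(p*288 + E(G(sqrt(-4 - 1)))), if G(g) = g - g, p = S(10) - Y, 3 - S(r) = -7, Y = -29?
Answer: 1/11232 ≈ 8.9031e-5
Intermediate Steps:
S(r) = 10 (S(r) = 3 - 1*(-7) = 3 + 7 = 10)
p = 39 (p = 10 - 1*(-29) = 10 + 29 = 39)
G(g) = 0
E(Z) = 6*Z
1/(p*288 + E(G(sqrt(-4 - 1)))) = 1/(39*288 + 6*0) = 1/(11232 + 0) = 1/11232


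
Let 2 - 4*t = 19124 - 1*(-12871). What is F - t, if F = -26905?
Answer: -75627/4 ≈ -18907.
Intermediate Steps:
t = -31993/4 (t = ½ - (19124 - 1*(-12871))/4 = ½ - (19124 + 12871)/4 = ½ - ¼*31995 = ½ - 31995/4 = -31993/4 ≈ -7998.3)
F - t = -26905 - 1*(-31993/4) = -26905 + 31993/4 = -75627/4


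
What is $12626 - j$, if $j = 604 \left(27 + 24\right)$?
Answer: $-18178$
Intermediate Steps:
$j = 30804$ ($j = 604 \cdot 51 = 30804$)
$12626 - j = 12626 - 30804 = -18178$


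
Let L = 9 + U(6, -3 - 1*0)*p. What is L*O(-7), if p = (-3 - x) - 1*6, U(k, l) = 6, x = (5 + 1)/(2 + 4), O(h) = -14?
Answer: 714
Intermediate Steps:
x = 1 (x = 6/6 = 6*(1/6) = 1)
p = -10 (p = (-3 - 1*1) - 1*6 = (-3 - 1) - 6 = -4 - 6 = -10)
L = -51 (L = 9 + 6*(-10) = 9 - 60 = -51)
L*O(-7) = -51*(-14) = 714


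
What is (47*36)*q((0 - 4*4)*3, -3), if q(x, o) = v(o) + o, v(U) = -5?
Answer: -13536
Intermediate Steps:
q(x, o) = -5 + o
(47*36)*q((0 - 4*4)*3, -3) = (47*36)*(-5 - 3) = 1692*(-8) = -13536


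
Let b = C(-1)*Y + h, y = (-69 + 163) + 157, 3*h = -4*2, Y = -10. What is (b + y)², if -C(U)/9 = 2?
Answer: 1651225/9 ≈ 1.8347e+5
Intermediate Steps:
h = -8/3 (h = (-4*2)/3 = (⅓)*(-8) = -8/3 ≈ -2.6667)
C(U) = -18 (C(U) = -9*2 = -18)
y = 251 (y = 94 + 157 = 251)
b = 532/3 (b = -18*(-10) - 8/3 = 180 - 8/3 = 532/3 ≈ 177.33)
(b + y)² = (532/3 + 251)² = (1285/3)² = 1651225/9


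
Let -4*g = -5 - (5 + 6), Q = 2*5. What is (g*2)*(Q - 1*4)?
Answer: 48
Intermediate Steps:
Q = 10
g = 4 (g = -(-5 - (5 + 6))/4 = -(-5 - 1*11)/4 = -(-5 - 11)/4 = -¼*(-16) = 4)
(g*2)*(Q - 1*4) = (4*2)*(10 - 1*4) = 8*(10 - 4) = 8*6 = 48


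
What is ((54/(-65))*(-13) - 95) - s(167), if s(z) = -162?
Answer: 389/5 ≈ 77.800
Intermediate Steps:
((54/(-65))*(-13) - 95) - s(167) = ((54/(-65))*(-13) - 95) - 1*(-162) = ((54*(-1/65))*(-13) - 95) + 162 = (-54/65*(-13) - 95) + 162 = (54/5 - 95) + 162 = -421/5 + 162 = 389/5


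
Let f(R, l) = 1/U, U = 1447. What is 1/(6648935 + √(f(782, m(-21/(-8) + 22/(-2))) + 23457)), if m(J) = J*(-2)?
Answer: 1924201789/12793892615156259 - 2*√12278619790/63969463075781295 ≈ 1.5040e-7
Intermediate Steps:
m(J) = -2*J
f(R, l) = 1/1447
1/(6648935 + √(f(782, m(-21/(-8) + 22/(-2))) + 23457)) = 1/(6648935 + √(1/1447 + 23457)) = 1/(6648935 + √(33942280/1447)) = 1/(6648935 + 2*√12278619790/1447)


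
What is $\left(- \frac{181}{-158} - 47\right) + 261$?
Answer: $\frac{33993}{158} \approx 215.15$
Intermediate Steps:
$\left(- \frac{181}{-158} - 47\right) + 261 = \left(\left(-181\right) \left(- \frac{1}{158}\right) - 47\right) + 261 = \left(\frac{181}{158} - 47\right) + 261 = - \frac{7245}{158} + 261 = \frac{33993}{158}$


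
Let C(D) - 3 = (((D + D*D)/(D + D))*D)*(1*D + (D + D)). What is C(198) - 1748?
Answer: 11700649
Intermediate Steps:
C(D) = 3 + 3*D*(D/2 + D**2/2) (C(D) = 3 + (((D + D*D)/(D + D))*D)*(1*D + (D + D)) = 3 + (((D + D**2)/((2*D)))*D)*(D + 2*D) = 3 + (((D + D**2)*(1/(2*D)))*D)*(3*D) = 3 + (((D + D**2)/(2*D))*D)*(3*D) = 3 + (D/2 + D**2/2)*(3*D) = 3 + 3*D*(D/2 + D**2/2))
C(198) - 1748 = (3 + (3/2)*198**2 + (3/2)*198**3) - 1748 = (3 + (3/2)*39204 + (3/2)*7762392) - 1748 = (3 + 58806 + 11643588) - 1748 = 11702397 - 1748 = 11700649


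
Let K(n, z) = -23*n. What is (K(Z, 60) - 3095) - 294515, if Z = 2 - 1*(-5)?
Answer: -297771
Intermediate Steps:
Z = 7 (Z = 2 + 5 = 7)
(K(Z, 60) - 3095) - 294515 = (-23*7 - 3095) - 294515 = (-161 - 3095) - 294515 = -3256 - 294515 = -297771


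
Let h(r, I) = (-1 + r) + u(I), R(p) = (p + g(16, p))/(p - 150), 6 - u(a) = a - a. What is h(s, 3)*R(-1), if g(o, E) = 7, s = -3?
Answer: -12/151 ≈ -0.079470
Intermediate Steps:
u(a) = 6 (u(a) = 6 - (a - a) = 6 - 1*0 = 6 + 0 = 6)
R(p) = (7 + p)/(-150 + p) (R(p) = (p + 7)/(p - 150) = (7 + p)/(-150 + p))
h(r, I) = 5 + r (h(r, I) = (-1 + r) + 6 = 5 + r)
h(s, 3)*R(-1) = (5 - 3)*((7 - 1)/(-150 - 1)) = 2*(6/(-151)) = 2*(-1/151*6) = 2*(-6/151) = -12/151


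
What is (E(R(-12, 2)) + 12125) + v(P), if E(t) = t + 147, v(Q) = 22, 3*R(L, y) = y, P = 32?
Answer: 36884/3 ≈ 12295.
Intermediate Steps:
R(L, y) = y/3
E(t) = 147 + t
(E(R(-12, 2)) + 12125) + v(P) = ((147 + (1/3)*2) + 12125) + 22 = ((147 + 2/3) + 12125) + 22 = (443/3 + 12125) + 22 = 36818/3 + 22 = 36884/3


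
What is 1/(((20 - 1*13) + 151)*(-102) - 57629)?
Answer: -1/73745 ≈ -1.3560e-5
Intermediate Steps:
1/(((20 - 1*13) + 151)*(-102) - 57629) = 1/(((20 - 13) + 151)*(-102) - 57629) = 1/((7 + 151)*(-102) - 57629) = 1/(158*(-102) - 57629) = 1/(-16116 - 57629) = 1/(-73745) = -1/73745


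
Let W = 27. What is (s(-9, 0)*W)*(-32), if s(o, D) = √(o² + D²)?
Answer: -7776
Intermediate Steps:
s(o, D) = √(D² + o²)
(s(-9, 0)*W)*(-32) = (√(0² + (-9)²)*27)*(-32) = (√(0 + 81)*27)*(-32) = (√81*27)*(-32) = (9*27)*(-32) = 243*(-32) = -7776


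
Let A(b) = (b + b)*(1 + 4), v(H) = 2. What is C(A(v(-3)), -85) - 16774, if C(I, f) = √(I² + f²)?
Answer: -16774 + 5*√305 ≈ -16687.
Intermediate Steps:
A(b) = 10*b (A(b) = (2*b)*5 = 10*b)
C(A(v(-3)), -85) - 16774 = √((10*2)² + (-85)²) - 16774 = √(20² + 7225) - 16774 = √(400 + 7225) - 16774 = √7625 - 16774 = 5*√305 - 16774 = -16774 + 5*√305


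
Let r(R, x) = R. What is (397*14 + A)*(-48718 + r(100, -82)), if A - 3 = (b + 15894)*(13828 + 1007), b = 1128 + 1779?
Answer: -13560454576728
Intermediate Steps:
b = 2907
A = 278912838 (A = 3 + (2907 + 15894)*(13828 + 1007) = 3 + 18801*14835 = 3 + 278912835 = 278912838)
(397*14 + A)*(-48718 + r(100, -82)) = (397*14 + 278912838)*(-48718 + 100) = (5558 + 278912838)*(-48618) = 278918396*(-48618) = -13560454576728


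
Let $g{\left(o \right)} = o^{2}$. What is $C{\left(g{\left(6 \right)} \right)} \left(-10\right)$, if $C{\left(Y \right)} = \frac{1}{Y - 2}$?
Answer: $- \frac{5}{17} \approx -0.29412$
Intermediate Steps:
$C{\left(Y \right)} = \frac{1}{-2 + Y}$
$C{\left(g{\left(6 \right)} \right)} \left(-10\right) = \frac{1}{-2 + 6^{2}} \left(-10\right) = \frac{1}{-2 + 36} \left(-10\right) = \frac{1}{34} \left(-10\right) = - \frac{5}{17}$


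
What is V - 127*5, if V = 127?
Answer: -508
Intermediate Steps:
V - 127*5 = 127 - 127*5 = 127 - 635 = -508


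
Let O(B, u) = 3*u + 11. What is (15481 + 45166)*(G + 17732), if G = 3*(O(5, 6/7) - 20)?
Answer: 7519560883/7 ≈ 1.0742e+9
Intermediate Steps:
O(B, u) = 11 + 3*u
G = -135/7 (G = 3*((11 + 3*(6/7)) - 20) = 3*((11 + 18/7) - 20) = 3*(95/7 - 20) = 3*(-45/7) = -135/7 ≈ -19.286)
(15481 + 45166)*(G + 17732) = (15481 + 45166)*(-135/7 + 17732) = 60647*(123989/7) = 7519560883/7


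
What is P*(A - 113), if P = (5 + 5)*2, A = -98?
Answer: -4220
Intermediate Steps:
P = 20 (P = 10*2 = 20)
P*(A - 113) = 20*(-98 - 113) = 20*(-211) = -4220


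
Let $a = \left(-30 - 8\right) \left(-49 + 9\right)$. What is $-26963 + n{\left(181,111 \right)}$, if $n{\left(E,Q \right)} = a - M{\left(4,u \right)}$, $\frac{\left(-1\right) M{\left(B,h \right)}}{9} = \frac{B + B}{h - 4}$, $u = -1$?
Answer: $- \frac{127287}{5} \approx -25457.0$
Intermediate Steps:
$M{\left(B,h \right)} = - \frac{18 B}{-4 + h}$ ($M{\left(B,h \right)} = - 9 \frac{B + B}{h - 4} = - 9 \frac{2 B}{-4 + h} = - \frac{18 B}{-4 + h}$)
$a = 1520$ ($a = \left(-38\right) \left(-40\right) = 1520$)
$n{\left(E,Q \right)} = \frac{7528}{5}$ ($n{\left(E,Q \right)} = 1520 - \left(-18\right) 4 \frac{1}{-4 - 1} = 1520 - \left(-18\right) 4 \frac{1}{-5} = 1520 - \left(-18\right) 4 \left(- \frac{1}{5}\right) = 1520 - \frac{72}{5} = \frac{7528}{5}$)
$-26963 + n{\left(181,111 \right)} = -26963 + \frac{7528}{5} = - \frac{127287}{5}$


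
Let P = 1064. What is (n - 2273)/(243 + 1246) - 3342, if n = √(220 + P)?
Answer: -4978511/1489 + 2*√321/1489 ≈ -3343.5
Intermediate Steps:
n = 2*√321 (n = √(220 + 1064) = √1284 = 2*√321 ≈ 35.833)
(n - 2273)/(243 + 1246) - 3342 = (2*√321 - 2273)/(243 + 1246) - 3342 = (-2273 + 2*√321)/1489 - 3342 = (-2273 + 2*√321)*(1/1489) - 3342 = (-2273/1489 + 2*√321/1489) - 3342 = -4978511/1489 + 2*√321/1489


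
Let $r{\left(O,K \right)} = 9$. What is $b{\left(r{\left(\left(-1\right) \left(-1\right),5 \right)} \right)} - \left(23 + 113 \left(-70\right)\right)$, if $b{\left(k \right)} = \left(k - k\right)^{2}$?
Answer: $7887$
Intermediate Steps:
$b{\left(k \right)} = 0$ ($b{\left(k \right)} = 0^{2} = 0$)
$b{\left(r{\left(\left(-1\right) \left(-1\right),5 \right)} \right)} - \left(23 + 113 \left(-70\right)\right) = 0 - \left(23 + 113 \left(-70\right)\right) = 0 - \left(23 - 7910\right) = 0 - -7887 = 0 + 7887 = 7887$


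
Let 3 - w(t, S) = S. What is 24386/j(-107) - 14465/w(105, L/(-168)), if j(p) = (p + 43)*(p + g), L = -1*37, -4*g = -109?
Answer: -6195972109/1191784 ≈ -5198.9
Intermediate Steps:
g = 109/4 (g = -¼*(-109) = 109/4 ≈ 27.250)
L = -37
w(t, S) = 3 - S
j(p) = (43 + p)*(109/4 + p) (j(p) = (p + 43)*(p + 109/4) = (43 + p)*(109/4 + p))
24386/j(-107) - 14465/w(105, L/(-168)) = 24386/(4687/4 + (-107)² + (281/4)*(-107)) - 14465/(3 - (-37)/(-168)) = 24386/(4687/4 + 11449 - 30067/4) - 14465/(3 - (-37)*(-1)/168) = 24386/5104 - 14465/(3 - 1*37/168) = 24386*(1/5104) - 14465/(3 - 37/168) = 12193/2552 - 14465/467/168 = 12193/2552 - 14465*168/467 = 12193/2552 - 2430120/467 = -6195972109/1191784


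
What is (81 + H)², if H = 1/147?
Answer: 141800464/21609 ≈ 6562.1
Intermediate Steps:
H = 1/147 ≈ 0.0068027
(81 + H)² = (81 + 1/147)² = (11908/147)² = 141800464/21609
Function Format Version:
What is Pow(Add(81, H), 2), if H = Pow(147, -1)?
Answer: Rational(141800464, 21609) ≈ 6562.1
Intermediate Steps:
H = Rational(1, 147) ≈ 0.0068027
Pow(Add(81, H), 2) = Pow(Add(81, Rational(1, 147)), 2) = Pow(Rational(11908, 147), 2) = Rational(141800464, 21609)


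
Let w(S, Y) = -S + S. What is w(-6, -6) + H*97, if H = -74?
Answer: -7178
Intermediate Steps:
w(S, Y) = 0
w(-6, -6) + H*97 = 0 - 74*97 = 0 - 7178 = -7178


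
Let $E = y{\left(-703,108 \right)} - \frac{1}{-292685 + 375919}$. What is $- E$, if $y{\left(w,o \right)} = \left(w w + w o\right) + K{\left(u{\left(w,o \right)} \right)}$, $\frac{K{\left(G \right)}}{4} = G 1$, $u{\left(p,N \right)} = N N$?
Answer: $- \frac{38698899193}{83234} \approx -4.6494 \cdot 10^{5}$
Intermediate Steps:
$u{\left(p,N \right)} = N^{2}$
$K{\left(G \right)} = 4 G$ ($K{\left(G \right)} = 4 G 1 = 4 G$)
$y{\left(w,o \right)} = w^{2} + 4 o^{2} + o w$ ($y{\left(w,o \right)} = \left(w w + w o\right) + 4 o^{2} = \left(w^{2} + o w\right) + 4 o^{2} = w^{2} + 4 o^{2} + o w$)
$E = \frac{38698899193}{83234}$ ($E = \left(\left(-703\right)^{2} + 4 \cdot 108^{2} + 108 \left(-703\right)\right) - \frac{1}{-292685 + 375919} = \left(494209 + 4 \cdot 11664 - 75924\right) - \frac{1}{83234} = \left(494209 + 46656 - 75924\right) - \frac{1}{83234} = 464941 - \frac{1}{83234} = \frac{38698899193}{83234} \approx 4.6494 \cdot 10^{5}$)
$- E = \left(-1\right) \frac{38698899193}{83234} = - \frac{38698899193}{83234}$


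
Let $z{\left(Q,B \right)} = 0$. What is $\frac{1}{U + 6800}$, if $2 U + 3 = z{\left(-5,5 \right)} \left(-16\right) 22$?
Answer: $\frac{2}{13597} \approx 0.00014709$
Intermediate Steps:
$U = - \frac{3}{2}$ ($U = - \frac{3}{2} + \frac{0 \left(-16\right) 22}{2} = - \frac{3}{2} + \frac{0 \cdot 22}{2} = - \frac{3}{2} + \frac{1}{2} \cdot 0 = - \frac{3}{2} + 0 = - \frac{3}{2} \approx -1.5$)
$\frac{1}{U + 6800} = \frac{1}{- \frac{3}{2} + 6800} = \frac{1}{\frac{13597}{2}} = \frac{2}{13597}$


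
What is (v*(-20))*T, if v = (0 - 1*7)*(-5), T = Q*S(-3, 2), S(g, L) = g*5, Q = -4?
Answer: -42000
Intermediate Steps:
S(g, L) = 5*g
T = 60 (T = -20*(-3) = -4*(-15) = 60)
v = 35 (v = (0 - 7)*(-5) = -7*(-5) = 35)
(v*(-20))*T = (35*(-20))*60 = -700*60 = -42000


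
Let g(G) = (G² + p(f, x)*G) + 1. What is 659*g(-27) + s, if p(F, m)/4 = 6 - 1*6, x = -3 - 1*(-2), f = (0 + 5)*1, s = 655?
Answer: 481725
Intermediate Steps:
f = 5 (f = 5*1 = 5)
x = -1 (x = -3 + 2 = -1)
p(F, m) = 0 (p(F, m) = 4*(6 - 1*6) = 4*(6 - 6) = 4*0 = 0)
g(G) = 1 + G² (g(G) = (G² + 0*G) + 1 = (G² + 0) + 1 = G² + 1 = 1 + G²)
659*g(-27) + s = 659*(1 + (-27)²) + 655 = 659*(1 + 729) + 655 = 659*730 + 655 = 481070 + 655 = 481725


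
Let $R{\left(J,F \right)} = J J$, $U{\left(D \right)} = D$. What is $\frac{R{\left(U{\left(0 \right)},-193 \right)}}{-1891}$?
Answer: $0$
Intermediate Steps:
$R{\left(J,F \right)} = J^{2}$
$\frac{R{\left(U{\left(0 \right)},-193 \right)}}{-1891} = \frac{0^{2}}{-1891} = 0 \left(- \frac{1}{1891}\right) = 0$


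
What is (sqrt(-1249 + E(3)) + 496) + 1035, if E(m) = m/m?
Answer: 1531 + 4*I*sqrt(78) ≈ 1531.0 + 35.327*I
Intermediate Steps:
E(m) = 1
(sqrt(-1249 + E(3)) + 496) + 1035 = (sqrt(-1249 + 1) + 496) + 1035 = (sqrt(-1248) + 496) + 1035 = (4*I*sqrt(78) + 496) + 1035 = (496 + 4*I*sqrt(78)) + 1035 = 1531 + 4*I*sqrt(78)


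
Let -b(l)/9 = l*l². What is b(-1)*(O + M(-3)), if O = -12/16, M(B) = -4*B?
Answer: 405/4 ≈ 101.25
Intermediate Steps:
b(l) = -9*l³ (b(l) = -9*l*l² = -9*l³)
O = -¾ (O = -12*1/16 = -¾ ≈ -0.75000)
b(-1)*(O + M(-3)) = (-9*(-1)³)*(-¾ - 4*(-3)) = (-9*(-1))*(-¾ + 12) = 9*(45/4) = 405/4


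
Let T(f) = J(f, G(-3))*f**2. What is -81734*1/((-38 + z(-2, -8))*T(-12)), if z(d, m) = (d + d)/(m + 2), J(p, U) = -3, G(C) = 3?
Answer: -40867/8064 ≈ -5.0678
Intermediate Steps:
z(d, m) = 2*d/(2 + m) (z(d, m) = (2*d)/(2 + m) = 2*d/(2 + m))
T(f) = -3*f**2
-81734*1/((-38 + z(-2, -8))*T(-12)) = -81734*(-1/(432*(-38 + 2*(-2)/(2 - 8)))) = -81734*(-1/(432*(-38 + 2*(-2)/(-6)))) = -81734*(-1/(432*(-38 + 2*(-2)*(-1/6)))) = -81734*(-1/(432*(-38 + 2/3))) = -81734/((-432*(-112/3))) = -81734/16128 = -81734*1/16128 = -40867/8064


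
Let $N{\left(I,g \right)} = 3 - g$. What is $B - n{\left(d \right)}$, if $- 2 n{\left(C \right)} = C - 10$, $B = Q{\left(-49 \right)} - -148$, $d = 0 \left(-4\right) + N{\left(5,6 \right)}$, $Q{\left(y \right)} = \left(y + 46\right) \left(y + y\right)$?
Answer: $\frac{871}{2} \approx 435.5$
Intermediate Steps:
$Q{\left(y \right)} = 2 y \left(46 + y\right)$ ($Q{\left(y \right)} = \left(46 + y\right) 2 y = 2 y \left(46 + y\right)$)
$d = -3$ ($d = 0 \left(-4\right) + \left(3 - 6\right) = 0 + \left(3 - 6\right) = 0 - 3 = -3$)
$B = 442$ ($B = 2 \left(-49\right) \left(46 - 49\right) - -148 = 2 \left(-49\right) \left(-3\right) + 148 = 294 + 148 = 442$)
$n{\left(C \right)} = 5 - \frac{C}{2}$ ($n{\left(C \right)} = - \frac{C - 10}{2} = - \frac{-10 + C}{2} = 5 - \frac{C}{2}$)
$B - n{\left(d \right)} = 442 - \left(5 - - \frac{3}{2}\right) = 442 - \left(5 + \frac{3}{2}\right) = 442 - \frac{13}{2} = \frac{871}{2}$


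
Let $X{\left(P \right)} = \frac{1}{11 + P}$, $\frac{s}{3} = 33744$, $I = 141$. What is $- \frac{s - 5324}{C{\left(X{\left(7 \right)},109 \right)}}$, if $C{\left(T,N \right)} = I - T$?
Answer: $- \frac{1726344}{2537} \approx -680.47$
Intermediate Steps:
$s = 101232$ ($s = 3 \cdot 33744 = 101232$)
$C{\left(T,N \right)} = 141 - T$
$- \frac{s - 5324}{C{\left(X{\left(7 \right)},109 \right)}} = - \frac{101232 - 5324}{141 - \frac{1}{11 + 7}} = - \frac{101232 - 5324}{141 - \frac{1}{18}} = - \frac{95908}{141 - \frac{1}{18}} = - \frac{95908}{\frac{2537}{18}} = - \frac{95908 \cdot 18}{2537} = \left(-1\right) \frac{1726344}{2537} = - \frac{1726344}{2537}$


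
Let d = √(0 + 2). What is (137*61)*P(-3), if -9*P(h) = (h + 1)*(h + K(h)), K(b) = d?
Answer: -16714/3 + 16714*√2/9 ≈ -2945.0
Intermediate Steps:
d = √2 ≈ 1.4142
K(b) = √2
P(h) = -(1 + h)*(h + √2)/9 (P(h) = -(h + 1)*(h + √2)/9 = -(1 + h)*(h + √2)/9)
(137*61)*P(-3) = (137*61)*(-⅑*(-3) - √2/9 - ⅑*(-3)² - ⅑*(-3)*√2) = 8357*(⅓ - √2/9 - ⅑*9 + √2/3) = 8357*(⅓ - √2/9 - 1 + √2/3) = 8357*(-⅔ + 2*√2/9) = -16714/3 + 16714*√2/9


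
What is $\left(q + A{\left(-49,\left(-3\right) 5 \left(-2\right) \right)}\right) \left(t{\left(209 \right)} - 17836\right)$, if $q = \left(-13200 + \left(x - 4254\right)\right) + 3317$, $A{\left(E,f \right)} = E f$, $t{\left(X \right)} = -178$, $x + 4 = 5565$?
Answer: $180968644$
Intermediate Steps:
$x = 5561$ ($x = -4 + 5565 = 5561$)
$q = -8576$ ($q = \left(-13200 + \left(5561 - 4254\right)\right) + 3317 = \left(-13200 + 1307\right) + 3317 = -11893 + 3317 = -8576$)
$\left(q + A{\left(-49,\left(-3\right) 5 \left(-2\right) \right)}\right) \left(t{\left(209 \right)} - 17836\right) = \left(-8576 - 49 \left(-3\right) 5 \left(-2\right)\right) \left(-178 - 17836\right) = \left(-8576 - 49 \left(\left(-15\right) \left(-2\right)\right)\right) \left(-18014\right) = \left(-8576 - 1470\right) \left(-18014\right) = \left(-10046\right) \left(-18014\right) = 180968644$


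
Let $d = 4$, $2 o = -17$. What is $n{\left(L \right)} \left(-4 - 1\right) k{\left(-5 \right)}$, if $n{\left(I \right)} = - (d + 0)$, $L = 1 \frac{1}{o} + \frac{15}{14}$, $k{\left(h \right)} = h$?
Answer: $-100$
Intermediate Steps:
$o = - \frac{17}{2}$ ($o = \frac{1}{2} \left(-17\right) = - \frac{17}{2} \approx -8.5$)
$L = \frac{227}{238}$ ($L = 1 \frac{1}{- \frac{17}{2}} + \frac{15}{14} = 1 \left(- \frac{2}{17}\right) + 15 \cdot \frac{1}{14} = - \frac{2}{17} + \frac{15}{14} = \frac{227}{238} \approx 0.95378$)
$n{\left(I \right)} = -4$ ($n{\left(I \right)} = - (4 + 0) = \left(-1\right) 4 = -4$)
$n{\left(L \right)} \left(-4 - 1\right) k{\left(-5 \right)} = - 4 \left(-4 - 1\right) \left(-5\right) = - 4 \left(\left(-5\right) \left(-5\right)\right) = \left(-4\right) 25 = -100$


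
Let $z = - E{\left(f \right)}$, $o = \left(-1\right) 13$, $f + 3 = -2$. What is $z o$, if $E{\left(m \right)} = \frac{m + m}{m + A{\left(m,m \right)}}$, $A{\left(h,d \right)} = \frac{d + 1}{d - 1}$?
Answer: $30$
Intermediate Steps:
$A{\left(h,d \right)} = \frac{1 + d}{-1 + d}$
$f = -5$ ($f = -3 - 2 = -5$)
$o = -13$
$E{\left(m \right)} = \frac{2 m}{m + \frac{1 + m}{-1 + m}}$ ($E{\left(m \right)} = \frac{m + m}{m + \frac{1 + m}{-1 + m}} = \frac{2 m}{m + \frac{1 + m}{-1 + m}}$)
$z = - \frac{30}{13}$ ($z = - \frac{2 \left(-5\right) \left(-1 - 5\right)}{1 + \left(-5\right)^{2}} = - \frac{2 \left(-5\right) \left(-6\right)}{1 + 25} = - \frac{2 \left(-5\right) \left(-6\right)}{26} = \left(-1\right) \frac{30}{13} = - \frac{30}{13} \approx -2.3077$)
$z o = \left(- \frac{30}{13}\right) \left(-13\right) = 30$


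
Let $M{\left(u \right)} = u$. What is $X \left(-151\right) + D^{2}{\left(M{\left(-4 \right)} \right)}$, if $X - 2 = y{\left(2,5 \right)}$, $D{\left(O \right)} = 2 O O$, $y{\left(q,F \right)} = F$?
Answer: $-33$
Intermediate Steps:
$D{\left(O \right)} = 2 O^{2}$
$X = 7$ ($X = 2 + 5 = 7$)
$X \left(-151\right) + D^{2}{\left(M{\left(-4 \right)} \right)} = 7 \left(-151\right) + \left(2 \left(-4\right)^{2}\right)^{2} = -1057 + \left(2 \cdot 16\right)^{2} = -1057 + 32^{2} = -1057 + 1024 = -33$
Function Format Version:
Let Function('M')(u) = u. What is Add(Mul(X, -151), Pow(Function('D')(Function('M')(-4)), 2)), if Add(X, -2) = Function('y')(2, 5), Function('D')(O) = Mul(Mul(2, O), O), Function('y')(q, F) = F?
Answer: -33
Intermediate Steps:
Function('D')(O) = Mul(2, Pow(O, 2))
X = 7 (X = Add(2, 5) = 7)
Add(Mul(X, -151), Pow(Function('D')(Function('M')(-4)), 2)) = Add(Mul(7, -151), Pow(Mul(2, Pow(-4, 2)), 2)) = Add(-1057, Pow(Mul(2, 16), 2)) = Add(-1057, Pow(32, 2)) = Add(-1057, 1024) = -33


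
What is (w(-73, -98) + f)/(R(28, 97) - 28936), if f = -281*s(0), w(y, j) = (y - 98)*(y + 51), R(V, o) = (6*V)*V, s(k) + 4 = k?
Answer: -2443/12116 ≈ -0.20163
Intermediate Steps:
s(k) = -4 + k
R(V, o) = 6*V²
w(y, j) = (-98 + y)*(51 + y)
f = 1124 (f = -281*(-4 + 0) = -281*(-4) = 1124)
(w(-73, -98) + f)/(R(28, 97) - 28936) = ((-4998 + (-73)² - 47*(-73)) + 1124)/(6*28² - 28936) = ((-4998 + 5329 + 3431) + 1124)/(6*784 - 28936) = (3762 + 1124)/(4704 - 28936) = 4886/(-24232) = 4886*(-1/24232) = -2443/12116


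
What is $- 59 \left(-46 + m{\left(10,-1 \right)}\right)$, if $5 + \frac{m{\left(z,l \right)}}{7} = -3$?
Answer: $6018$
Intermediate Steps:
$m{\left(z,l \right)} = -56$ ($m{\left(z,l \right)} = -35 + 7 \left(-3\right) = -35 - 21 = -56$)
$- 59 \left(-46 + m{\left(10,-1 \right)}\right) = - 59 \left(-46 - 56\right) = \left(-59\right) \left(-102\right) = 6018$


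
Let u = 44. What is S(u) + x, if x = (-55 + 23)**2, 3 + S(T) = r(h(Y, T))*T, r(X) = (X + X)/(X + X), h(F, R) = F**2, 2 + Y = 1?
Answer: 1065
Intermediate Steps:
Y = -1 (Y = -2 + 1 = -1)
r(X) = 1 (r(X) = (2*X)/((2*X)) = (2*X)*(1/(2*X)) = 1)
S(T) = -3 + T (S(T) = -3 + 1*T = -3 + T)
x = 1024 (x = (-32)**2 = 1024)
S(u) + x = (-3 + 44) + 1024 = 41 + 1024 = 1065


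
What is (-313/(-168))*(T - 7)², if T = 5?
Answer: 313/42 ≈ 7.4524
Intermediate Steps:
(-313/(-168))*(T - 7)² = (-313/(-168))*(5 - 7)² = -313*(-1/168)*(-2)² = (313/168)*4 = 313/42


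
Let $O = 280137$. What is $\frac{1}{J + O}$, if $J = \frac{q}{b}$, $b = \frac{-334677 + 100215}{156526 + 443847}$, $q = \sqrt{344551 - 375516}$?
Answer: $\frac{1399982860650348}{392188013294392185811} + \frac{140764654326 i \sqrt{30965}}{4314068146238314043921} \approx 3.5697 \cdot 10^{-6} + 5.7417 \cdot 10^{-9} i$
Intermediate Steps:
$q = i \sqrt{30965}$ ($q = \sqrt{-30965} = i \sqrt{30965} \approx 175.97 i$)
$b = - \frac{234462}{600373} \approx -0.39053$
$J = - \frac{600373 i \sqrt{30965}}{234462}$ ($J = \frac{i \sqrt{30965}}{- \frac{234462}{600373}} = i \sqrt{30965} \left(- \frac{600373}{234462}\right) = - \frac{600373 i \sqrt{30965}}{234462} \approx - 450.59 i$)
$\frac{1}{J + O} = \frac{1}{- \frac{600373 i \sqrt{30965}}{234462} + 280137} = \frac{1}{280137 - \frac{600373 i \sqrt{30965}}{234462}}$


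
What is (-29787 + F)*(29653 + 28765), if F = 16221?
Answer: -792498588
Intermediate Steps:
(-29787 + F)*(29653 + 28765) = (-29787 + 16221)*(29653 + 28765) = -13566*58418 = -792498588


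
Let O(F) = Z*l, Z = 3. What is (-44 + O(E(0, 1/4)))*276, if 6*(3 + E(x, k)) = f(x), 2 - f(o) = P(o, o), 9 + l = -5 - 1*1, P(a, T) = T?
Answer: -24564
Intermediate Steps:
l = -15 (l = -9 + (-5 - 1*1) = -9 + (-5 - 1) = -9 - 6 = -15)
f(o) = 2 - o
E(x, k) = -8/3 - x/6 (E(x, k) = -3 + (2 - x)/6 = -3 + (⅓ - x/6) = -8/3 - x/6)
O(F) = -45 (O(F) = 3*(-15) = -45)
(-44 + O(E(0, 1/4)))*276 = (-44 - 45)*276 = -89*276 = -24564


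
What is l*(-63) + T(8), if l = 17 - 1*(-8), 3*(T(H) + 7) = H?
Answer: -4738/3 ≈ -1579.3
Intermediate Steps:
T(H) = -7 + H/3
l = 25 (l = 17 + 8 = 25)
l*(-63) + T(8) = 25*(-63) + (-7 + (⅓)*8) = -1575 + (-7 + 8/3) = -1575 - 13/3 = -4738/3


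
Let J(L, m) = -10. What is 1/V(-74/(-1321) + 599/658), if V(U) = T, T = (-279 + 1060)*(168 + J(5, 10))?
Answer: 1/123398 ≈ 8.1039e-6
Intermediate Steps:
T = 123398 (T = (-279 + 1060)*(168 - 10) = 781*158 = 123398)
V(U) = 123398
1/V(-74/(-1321) + 599/658) = 1/123398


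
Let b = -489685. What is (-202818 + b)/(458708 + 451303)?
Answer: -692503/910011 ≈ -0.76098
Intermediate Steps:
(-202818 + b)/(458708 + 451303) = (-202818 - 489685)/(458708 + 451303) = -692503/910011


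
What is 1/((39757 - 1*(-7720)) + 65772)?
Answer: 1/113249 ≈ 8.8301e-6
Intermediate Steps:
1/((39757 - 1*(-7720)) + 65772) = 1/((39757 + 7720) + 65772) = 1/(47477 + 65772) = 1/113249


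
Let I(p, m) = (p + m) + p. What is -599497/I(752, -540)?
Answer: -599497/964 ≈ -621.88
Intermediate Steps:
I(p, m) = m + 2*p (I(p, m) = (m + p) + p = m + 2*p)
-599497/I(752, -540) = -599497/(-540 + 2*752) = -599497/(-540 + 1504) = -599497/964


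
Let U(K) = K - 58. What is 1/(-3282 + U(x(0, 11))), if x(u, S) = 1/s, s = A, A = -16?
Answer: -16/53441 ≈ -0.00029940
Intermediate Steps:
s = -16
x(u, S) = -1/16 (x(u, S) = 1/(-16) = -1/16)
U(K) = -58 + K
1/(-3282 + U(x(0, 11))) = 1/(-3282 + (-58 - 1/16)) = 1/(-3282 - 929/16) = 1/(-53441/16) = -16/53441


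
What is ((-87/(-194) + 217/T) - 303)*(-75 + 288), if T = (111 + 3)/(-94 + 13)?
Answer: -179295732/1843 ≈ -97285.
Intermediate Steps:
T = -38/27 (T = 114/(-81) = 114*(-1/81) = -38/27 ≈ -1.4074)
((-87/(-194) + 217/T) - 303)*(-75 + 288) = ((-87/(-194) + 217/(-38/27)) - 303)*(-75 + 288) = ((-87*(-1/194) + 217*(-27/38)) - 303)*213 = ((87/194 - 5859/38) - 303)*213 = (-283335/1843 - 303)*213 = -841764/1843*213 = -179295732/1843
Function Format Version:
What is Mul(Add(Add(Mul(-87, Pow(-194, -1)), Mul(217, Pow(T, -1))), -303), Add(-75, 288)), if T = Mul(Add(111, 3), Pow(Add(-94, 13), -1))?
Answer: Rational(-179295732, 1843) ≈ -97285.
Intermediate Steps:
T = Rational(-38, 27) (T = Mul(114, Pow(-81, -1)) = Mul(114, Rational(-1, 81)) = Rational(-38, 27) ≈ -1.4074)
Mul(Add(Add(Mul(-87, Pow(-194, -1)), Mul(217, Pow(T, -1))), -303), Add(-75, 288)) = Mul(Add(Add(Mul(-87, Pow(-194, -1)), Mul(217, Pow(Rational(-38, 27), -1))), -303), Add(-75, 288)) = Mul(Add(Add(Mul(-87, Rational(-1, 194)), Mul(217, Rational(-27, 38))), -303), 213) = Mul(Add(Add(Rational(87, 194), Rational(-5859, 38)), -303), 213) = Mul(Add(Rational(-283335, 1843), -303), 213) = Mul(Rational(-841764, 1843), 213) = Rational(-179295732, 1843)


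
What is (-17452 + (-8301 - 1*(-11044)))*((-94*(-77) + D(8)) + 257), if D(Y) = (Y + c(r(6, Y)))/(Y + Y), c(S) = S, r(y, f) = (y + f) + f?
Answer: -882172275/8 ≈ -1.1027e+8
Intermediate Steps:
r(y, f) = y + 2*f (r(y, f) = (f + y) + f = y + 2*f)
D(Y) = (6 + 3*Y)/(2*Y) (D(Y) = (Y + (6 + 2*Y))/(Y + Y) = (6 + 3*Y)/((2*Y)) = (6 + 3*Y)*(1/(2*Y)) = (6 + 3*Y)/(2*Y))
(-17452 + (-8301 - 1*(-11044)))*((-94*(-77) + D(8)) + 257) = (-17452 + (-8301 - 1*(-11044)))*((-94*(-77) + (3/2 + 3/8)) + 257) = (-17452 + (-8301 + 11044))*((7238 + (3/2 + 3*(1/8))) + 257) = (-17452 + 2743)*((7238 + (3/2 + 3/8)) + 257) = -14709*((7238 + 15/8) + 257) = -14709*(57919/8 + 257) = -14709*59975/8 = -882172275/8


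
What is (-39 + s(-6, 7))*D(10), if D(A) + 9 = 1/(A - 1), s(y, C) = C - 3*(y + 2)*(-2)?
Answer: 4480/9 ≈ 497.78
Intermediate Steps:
s(y, C) = 12 + C + 6*y (s(y, C) = C - 3*(2 + y)*(-2) = C + (-6 - 3*y)*(-2) = C + (12 + 6*y) = 12 + C + 6*y)
D(A) = -9 + 1/(-1 + A) (D(A) = -9 + 1/(A - 1) = -9 + 1/(-1 + A))
(-39 + s(-6, 7))*D(10) = (-39 + (12 + 7 + 6*(-6)))*((10 - 9*10)/(-1 + 10)) = (-39 + (12 + 7 - 36))*((10 - 90)/9) = (-39 - 17)*((⅑)*(-80)) = -56*(-80/9) = 4480/9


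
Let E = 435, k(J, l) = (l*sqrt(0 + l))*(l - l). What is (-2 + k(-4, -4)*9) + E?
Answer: 433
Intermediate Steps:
k(J, l) = 0 (k(J, l) = (l*sqrt(l))*0 = l**(3/2)*0 = 0)
(-2 + k(-4, -4)*9) + E = (-2 + 0*9) + 435 = (-2 + 0) + 435 = -2 + 435 = 433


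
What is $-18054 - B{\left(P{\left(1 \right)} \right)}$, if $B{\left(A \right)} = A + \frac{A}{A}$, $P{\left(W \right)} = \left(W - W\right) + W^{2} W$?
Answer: $-18056$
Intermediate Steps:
$P{\left(W \right)} = W^{3}$ ($P{\left(W \right)} = 0 + W^{3} = W^{3}$)
$B{\left(A \right)} = 1 + A$ ($B{\left(A \right)} = A + 1 = 1 + A$)
$-18054 - B{\left(P{\left(1 \right)} \right)} = -18054 - \left(1 + 1^{3}\right) = -18054 - \left(1 + 1\right) = -18054 - 2 = -18056$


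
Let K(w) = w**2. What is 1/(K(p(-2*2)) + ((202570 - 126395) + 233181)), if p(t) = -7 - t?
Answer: 1/309365 ≈ 3.2324e-6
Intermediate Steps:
1/(K(p(-2*2)) + ((202570 - 126395) + 233181)) = 1/((-7 - (-2)*2)**2 + ((202570 - 126395) + 233181)) = 1/((-7 - 1*(-4))**2 + (76175 + 233181)) = 1/((-7 + 4)**2 + 309356) = 1/((-3)**2 + 309356) = 1/(9 + 309356) = 1/309365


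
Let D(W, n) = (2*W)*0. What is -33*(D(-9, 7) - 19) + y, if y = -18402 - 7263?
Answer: -25038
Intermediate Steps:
D(W, n) = 0
y = -25665
-33*(D(-9, 7) - 19) + y = -33*(0 - 19) - 25665 = -33*(-19) - 25665 = 627 - 25665 = -25038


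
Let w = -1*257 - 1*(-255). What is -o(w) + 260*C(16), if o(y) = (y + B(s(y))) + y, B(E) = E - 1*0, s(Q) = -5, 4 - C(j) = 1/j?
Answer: 4131/4 ≈ 1032.8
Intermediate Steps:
C(j) = 4 - 1/j
B(E) = E (B(E) = E + 0 = E)
w = -2 (w = -257 + 255 = -2)
o(y) = -5 + 2*y (o(y) = (y - 5) + y = (-5 + y) + y = -5 + 2*y)
-o(w) + 260*C(16) = -(-5 + 2*(-2)) + 260*(4 - 1/16) = -(-5 - 4) + 260*(4 - 1*1/16) = -1*(-9) + 260*(4 - 1/16) = 9 + 260*(63/16) = 9 + 4095/4 = 4131/4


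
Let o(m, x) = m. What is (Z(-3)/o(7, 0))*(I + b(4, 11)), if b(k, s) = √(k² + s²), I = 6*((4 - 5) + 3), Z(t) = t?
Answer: -36/7 - 3*√137/7 ≈ -10.159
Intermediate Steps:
I = 12 (I = 6*(-1 + 3) = 6*2 = 12)
(Z(-3)/o(7, 0))*(I + b(4, 11)) = (-3/7)*(12 + √(4² + 11²)) = (-3*⅐)*(12 + √(16 + 121)) = -3*(12 + √137)/7 = -36/7 - 3*√137/7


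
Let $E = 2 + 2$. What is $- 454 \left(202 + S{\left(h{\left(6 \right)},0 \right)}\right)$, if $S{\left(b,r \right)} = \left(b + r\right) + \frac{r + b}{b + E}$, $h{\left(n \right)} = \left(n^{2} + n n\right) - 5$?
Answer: $- \frac{8701364}{71} \approx -1.2255 \cdot 10^{5}$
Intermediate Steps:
$E = 4$
$h{\left(n \right)} = -5 + 2 n^{2}$ ($h{\left(n \right)} = \left(n^{2} + n^{2}\right) - 5 = 2 n^{2} - 5 = -5 + 2 n^{2}$)
$S{\left(b,r \right)} = b + r + \frac{b + r}{4 + b}$ ($S{\left(b,r \right)} = \left(b + r\right) + \frac{r + b}{b + 4} = \left(b + r\right) + \frac{b + r}{4 + b} = b + r + \frac{b + r}{4 + b}$)
$- 454 \left(202 + S{\left(h{\left(6 \right)},0 \right)}\right) = - 454 \left(202 + \frac{\left(-5 + 2 \cdot 6^{2}\right)^{2} + 5 \left(-5 + 2 \cdot 6^{2}\right) + 5 \cdot 0 + \left(-5 + 2 \cdot 6^{2}\right) 0}{4 - \left(5 - 2 \cdot 6^{2}\right)}\right) = - 454 \left(202 + \frac{\left(-5 + 2 \cdot 36\right)^{2} + 5 \left(-5 + 2 \cdot 36\right) + 0 + \left(-5 + 2 \cdot 36\right) 0}{4 + \left(-5 + 2 \cdot 36\right)}\right) = - 454 \left(202 + \frac{\left(-5 + 72\right)^{2} + 5 \left(-5 + 72\right) + 0 + \left(-5 + 72\right) 0}{4 + \left(-5 + 72\right)}\right) = - 454 \left(202 + \frac{67^{2} + 5 \cdot 67 + 0 + 67 \cdot 0}{4 + 67}\right) = - 454 \left(202 + \frac{4489 + 335 + 0 + 0}{71}\right) = - 454 \left(202 + \frac{1}{71} \cdot 4824\right) = - 454 \left(202 + \frac{4824}{71}\right) = \left(-454\right) \frac{19166}{71} = - \frac{8701364}{71}$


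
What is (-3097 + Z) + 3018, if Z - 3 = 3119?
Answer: 3043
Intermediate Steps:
Z = 3122 (Z = 3 + 3119 = 3122)
(-3097 + Z) + 3018 = (-3097 + 3122) + 3018 = 25 + 3018 = 3043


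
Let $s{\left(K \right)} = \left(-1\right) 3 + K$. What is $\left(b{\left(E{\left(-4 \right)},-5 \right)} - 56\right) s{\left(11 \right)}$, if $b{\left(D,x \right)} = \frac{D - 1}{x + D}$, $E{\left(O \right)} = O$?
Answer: $- \frac{3992}{9} \approx -443.56$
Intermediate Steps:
$b{\left(D,x \right)} = \frac{-1 + D}{D + x}$
$s{\left(K \right)} = -3 + K$
$\left(b{\left(E{\left(-4 \right)},-5 \right)} - 56\right) s{\left(11 \right)} = \left(\frac{-1 - 4}{-4 - 5} - 56\right) \left(-3 + 11\right) = \left(\frac{1}{-9} \left(-5\right) - 56\right) 8 = \left(\left(- \frac{1}{9}\right) \left(-5\right) - 56\right) 8 = \left(\frac{5}{9} - 56\right) 8 = \left(- \frac{499}{9}\right) 8 = - \frac{3992}{9}$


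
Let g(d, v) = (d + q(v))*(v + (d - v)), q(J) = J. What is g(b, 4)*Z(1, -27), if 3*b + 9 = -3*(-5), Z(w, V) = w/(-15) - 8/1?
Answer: -484/5 ≈ -96.800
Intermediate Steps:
Z(w, V) = -8 - w/15 (Z(w, V) = w*(-1/15) - 8*1 = -w/15 - 8 = -8 - w/15)
b = 2 (b = -3 + (-3*(-5))/3 = -3 + (1/3)*15 = -3 + 5 = 2)
g(d, v) = d*(d + v) (g(d, v) = (d + v)*(v + (d - v)) = (d + v)*d = d*(d + v))
g(b, 4)*Z(1, -27) = (2*(2 + 4))*(-8 - 1/15*1) = (2*6)*(-8 - 1/15) = 12*(-121/15) = -484/5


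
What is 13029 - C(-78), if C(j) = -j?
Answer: 12951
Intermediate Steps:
13029 - C(-78) = 13029 - (-1)*(-78) = 13029 - 1*78 = 13029 - 78 = 12951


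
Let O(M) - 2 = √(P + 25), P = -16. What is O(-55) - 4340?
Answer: -4335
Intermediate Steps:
O(M) = 5 (O(M) = 2 + √(-16 + 25) = 2 + √9 = 2 + 3 = 5)
O(-55) - 4340 = 5 - 4340 = -4335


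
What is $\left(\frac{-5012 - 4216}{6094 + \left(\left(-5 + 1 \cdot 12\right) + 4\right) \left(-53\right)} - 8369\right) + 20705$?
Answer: $\frac{22658156}{1837} \approx 12334.0$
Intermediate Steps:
$\left(\frac{-5012 - 4216}{6094 + \left(\left(-5 + 1 \cdot 12\right) + 4\right) \left(-53\right)} - 8369\right) + 20705 = \left(- \frac{9228}{6094 + \left(\left(-5 + 12\right) + 4\right) \left(-53\right)} - 8369\right) + 20705 = \left(- \frac{9228}{6094 + \left(7 + 4\right) \left(-53\right)} - 8369\right) + 20705 = \left(- \frac{9228}{6094 + 11 \left(-53\right)} - 8369\right) + 20705 = \left(- \frac{9228}{6094 - 583} - 8369\right) + 20705 = \left(- \frac{9228}{5511} - 8369\right) + 20705 = \left(\left(-9228\right) \frac{1}{5511} - 8369\right) + 20705 = \left(- \frac{3076}{1837} - 8369\right) + 20705 = - \frac{15376929}{1837} + 20705 = \frac{22658156}{1837}$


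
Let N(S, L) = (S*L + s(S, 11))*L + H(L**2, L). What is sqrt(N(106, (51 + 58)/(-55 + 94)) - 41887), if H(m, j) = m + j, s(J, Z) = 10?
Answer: I*sqrt(62392099)/39 ≈ 202.54*I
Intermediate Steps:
H(m, j) = j + m
N(S, L) = L + L**2 + L*(10 + L*S) (N(S, L) = (S*L + 10)*L + (L + L**2) = (L*S + 10)*L + (L + L**2) = (10 + L*S)*L + (L + L**2) = L*(10 + L*S) + (L + L**2) = L + L**2 + L*(10 + L*S))
sqrt(N(106, (51 + 58)/(-55 + 94)) - 41887) = sqrt(((51 + 58)/(-55 + 94))*(11 + (51 + 58)/(-55 + 94) + ((51 + 58)/(-55 + 94))*106) - 41887) = sqrt((109/39)*(11 + 109/39 + (109/39)*106) - 41887) = sqrt((109*(1/39))*(11 + 109*(1/39) + (109*(1/39))*106) - 41887) = sqrt(109*(11 + 109/39 + (109/39)*106)/39 - 41887) = sqrt(109*(11 + 109/39 + 11554/39)/39 - 41887) = sqrt((109/39)*(12092/39) - 41887) = sqrt(1318028/1521 - 41887) = sqrt(-62392099/1521) = I*sqrt(62392099)/39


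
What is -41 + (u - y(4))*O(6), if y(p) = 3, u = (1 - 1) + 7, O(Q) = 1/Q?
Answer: -121/3 ≈ -40.333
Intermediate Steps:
u = 7 (u = 0 + 7 = 7)
-41 + (u - y(4))*O(6) = -41 + (7 - 1*3)/6 = -41 + (7 - 3)*(⅙) = -41 + 4*(⅙) = -41 + ⅔ = -121/3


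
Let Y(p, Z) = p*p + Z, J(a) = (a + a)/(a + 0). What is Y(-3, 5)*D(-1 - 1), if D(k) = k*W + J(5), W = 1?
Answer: 0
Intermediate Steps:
J(a) = 2 (J(a) = (2*a)/a = 2)
Y(p, Z) = Z + p**2 (Y(p, Z) = p**2 + Z = Z + p**2)
D(k) = 2 + k (D(k) = k*1 + 2 = k + 2 = 2 + k)
Y(-3, 5)*D(-1 - 1) = (5 + (-3)**2)*(2 + (-1 - 1)) = (5 + 9)*(2 - 2) = 14*0 = 0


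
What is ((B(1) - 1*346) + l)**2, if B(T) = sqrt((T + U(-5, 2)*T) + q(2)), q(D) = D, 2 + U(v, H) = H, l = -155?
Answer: (501 - sqrt(3))**2 ≈ 2.4927e+5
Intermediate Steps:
U(v, H) = -2 + H
B(T) = sqrt(2 + T) (B(T) = sqrt((T + (-2 + 2)*T) + 2) = sqrt((T + 0*T) + 2) = sqrt((T + 0) + 2) = sqrt(T + 2) = sqrt(2 + T))
((B(1) - 1*346) + l)**2 = ((sqrt(2 + 1) - 1*346) - 155)**2 = ((sqrt(3) - 346) - 155)**2 = ((-346 + sqrt(3)) - 155)**2 = (-501 + sqrt(3))**2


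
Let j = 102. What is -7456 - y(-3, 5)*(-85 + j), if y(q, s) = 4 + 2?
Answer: -7558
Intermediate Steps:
y(q, s) = 6
-7456 - y(-3, 5)*(-85 + j) = -7456 - 6*(-85 + 102) = -7456 - 6*17 = -7456 - 1*102 = -7456 - 102 = -7558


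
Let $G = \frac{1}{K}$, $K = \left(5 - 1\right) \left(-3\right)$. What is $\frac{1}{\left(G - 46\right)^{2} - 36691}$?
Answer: $- \frac{144}{4977695} \approx -2.8929 \cdot 10^{-5}$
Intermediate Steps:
$K = -12$ ($K = 4 \left(-3\right) = -12$)
$G = - \frac{1}{12}$ ($G = \frac{1}{-12} = - \frac{1}{12} \approx -0.083333$)
$\frac{1}{\left(G - 46\right)^{2} - 36691} = \frac{1}{\left(- \frac{1}{12} - 46\right)^{2} - 36691} = \frac{1}{\left(- \frac{553}{12}\right)^{2} - 36691} = \frac{1}{\frac{305809}{144} - 36691} = \frac{1}{- \frac{4977695}{144}} = - \frac{144}{4977695}$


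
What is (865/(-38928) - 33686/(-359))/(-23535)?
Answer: -1311018073/328905202320 ≈ -0.0039860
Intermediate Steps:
(865/(-38928) - 33686/(-359))/(-23535) = (865*(-1/38928) - 33686*(-1/359))*(-1/23535) = (-865/38928 + 33686/359)*(-1/23535) = (1311018073/13975152)*(-1/23535) = -1311018073/328905202320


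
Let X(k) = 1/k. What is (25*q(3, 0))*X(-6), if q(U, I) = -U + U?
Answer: 0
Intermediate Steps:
q(U, I) = 0
(25*q(3, 0))*X(-6) = (25*0)/(-6) = 0*(-⅙) = 0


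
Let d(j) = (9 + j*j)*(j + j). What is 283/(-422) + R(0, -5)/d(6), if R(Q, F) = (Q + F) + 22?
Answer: -72823/113940 ≈ -0.63913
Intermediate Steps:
R(Q, F) = 22 + F + Q (R(Q, F) = (F + Q) + 22 = 22 + F + Q)
d(j) = 2*j*(9 + j**2) (d(j) = (9 + j**2)*(2*j) = 2*j*(9 + j**2))
283/(-422) + R(0, -5)/d(6) = 283/(-422) + (22 - 5 + 0)/((2*6*(9 + 6**2))) = 283*(-1/422) + 17/((2*6*(9 + 36))) = -283/422 + 17/((2*6*45)) = -283/422 + 17/540 = -72823/113940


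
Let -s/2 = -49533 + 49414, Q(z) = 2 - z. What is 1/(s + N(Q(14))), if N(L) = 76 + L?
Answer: 1/302 ≈ 0.0033113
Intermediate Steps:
s = 238 (s = -2*(-49533 + 49414) = -2*(-119) = 238)
1/(s + N(Q(14))) = 1/(238 + (76 + (2 - 1*14))) = 1/(238 + (76 + (2 - 14))) = 1/(238 + (76 - 12)) = 1/(238 + 64) = 1/302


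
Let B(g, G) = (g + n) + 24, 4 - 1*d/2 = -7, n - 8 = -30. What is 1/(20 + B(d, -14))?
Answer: 1/44 ≈ 0.022727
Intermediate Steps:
n = -22 (n = 8 - 30 = -22)
d = 22 (d = 8 - 2*(-7) = 8 + 14 = 22)
B(g, G) = 2 + g (B(g, G) = (g - 22) + 24 = (-22 + g) + 24 = 2 + g)
1/(20 + B(d, -14)) = 1/(20 + (2 + 22)) = 1/(20 + 24) = 1/44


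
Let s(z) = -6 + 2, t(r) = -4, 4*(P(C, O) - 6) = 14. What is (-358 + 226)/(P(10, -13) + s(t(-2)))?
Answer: -24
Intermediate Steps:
P(C, O) = 19/2 (P(C, O) = 6 + (1/4)*14 = 6 + 7/2 = 19/2)
s(z) = -4
(-358 + 226)/(P(10, -13) + s(t(-2))) = (-358 + 226)/(19/2 - 4) = -132/11/2 = -132*2/11 = -24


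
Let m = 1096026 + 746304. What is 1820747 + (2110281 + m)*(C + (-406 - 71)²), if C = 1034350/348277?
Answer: 313221940542719432/348277 ≈ 8.9935e+11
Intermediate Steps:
C = 1034350/348277 (C = 1034350*(1/348277) = 1034350/348277 ≈ 2.9699)
m = 1842330
1820747 + (2110281 + m)*(C + (-406 - 71)²) = 1820747 + (2110281 + 1842330)*(1034350/348277 + (-406 - 71)²) = 1820747 + 3952611*(1034350/348277 + (-477)²) = 1820747 + 3952611*(1034350/348277 + 227529) = 1820747 + 3952611*(79244151883/348277) = 1820747 + 313221306418416513/348277 = 313221940542719432/348277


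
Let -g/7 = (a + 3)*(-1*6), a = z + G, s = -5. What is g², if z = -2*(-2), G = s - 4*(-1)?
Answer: 63504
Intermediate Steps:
G = -1 (G = -5 - 4*(-1) = -5 + 4 = -1)
z = 4
a = 3 (a = 4 - 1 = 3)
g = 252 (g = -7*(3 + 3)*(-1*6) = -42*(-6) = -7*(-36) = 252)
g² = 252² = 63504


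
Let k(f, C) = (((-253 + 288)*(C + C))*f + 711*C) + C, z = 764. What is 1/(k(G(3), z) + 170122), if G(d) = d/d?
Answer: 1/767570 ≈ 1.3028e-6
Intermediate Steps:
G(d) = 1
k(f, C) = 712*C + 70*C*f (k(f, C) = ((35*(2*C))*f + 711*C) + C = ((70*C)*f + 711*C) + C = (70*C*f + 711*C) + C = (711*C + 70*C*f) + C = 712*C + 70*C*f)
1/(k(G(3), z) + 170122) = 1/(2*764*(356 + 35*1) + 170122) = 1/(2*764*(356 + 35) + 170122) = 1/(2*764*391 + 170122) = 1/(597448 + 170122) = 1/767570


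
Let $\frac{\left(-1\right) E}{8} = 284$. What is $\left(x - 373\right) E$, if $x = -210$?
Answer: $1324576$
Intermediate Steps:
$E = -2272$ ($E = \left(-8\right) 284 = -2272$)
$\left(x - 373\right) E = \left(-210 - 373\right) \left(-2272\right) = \left(-583\right) \left(-2272\right) = 1324576$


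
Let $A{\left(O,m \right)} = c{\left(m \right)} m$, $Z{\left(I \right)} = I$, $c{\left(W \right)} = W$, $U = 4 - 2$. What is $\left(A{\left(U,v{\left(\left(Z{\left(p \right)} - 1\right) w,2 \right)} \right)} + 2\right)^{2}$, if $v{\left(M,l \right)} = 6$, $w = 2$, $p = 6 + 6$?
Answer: $1444$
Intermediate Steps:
$p = 12$
$U = 2$
$A{\left(O,m \right)} = m^{2}$ ($A{\left(O,m \right)} = m m = m^{2}$)
$\left(A{\left(U,v{\left(\left(Z{\left(p \right)} - 1\right) w,2 \right)} \right)} + 2\right)^{2} = \left(6^{2} + 2\right)^{2} = \left(36 + 2\right)^{2} = 38^{2} = 1444$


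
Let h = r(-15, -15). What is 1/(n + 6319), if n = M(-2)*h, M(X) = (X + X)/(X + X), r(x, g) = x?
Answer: 1/6304 ≈ 0.00015863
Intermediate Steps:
M(X) = 1 (M(X) = (2*X)/((2*X)) = (2*X)*(1/(2*X)) = 1)
h = -15
n = -15 (n = 1*(-15) = -15)
1/(n + 6319) = 1/(-15 + 6319) = 1/6304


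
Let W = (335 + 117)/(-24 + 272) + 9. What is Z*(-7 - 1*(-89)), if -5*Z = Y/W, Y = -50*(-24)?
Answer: -1220160/671 ≈ -1818.4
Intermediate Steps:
Y = 1200
W = 671/62 (W = 452/248 + 9 = 452*(1/248) + 9 = 113/62 + 9 = 671/62 ≈ 10.823)
Z = -14880/671 (Z = -240/671/62 = -240*62/671 = -⅕*74400/671 = -14880/671 ≈ -22.176)
Z*(-7 - 1*(-89)) = -14880*(-7 - 1*(-89))/671 = -14880*(-7 + 89)/671 = -14880/671*82 = -1220160/671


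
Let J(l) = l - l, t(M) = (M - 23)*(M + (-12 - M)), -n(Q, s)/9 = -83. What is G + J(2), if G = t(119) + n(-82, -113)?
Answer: -405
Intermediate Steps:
n(Q, s) = 747 (n(Q, s) = -9*(-83) = 747)
t(M) = 276 - 12*M (t(M) = (-23 + M)*(-12) = 276 - 12*M)
J(l) = 0
G = -405 (G = (276 - 12*119) + 747 = (276 - 1428) + 747 = -1152 + 747 = -405)
G + J(2) = -405 + 0 = -405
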